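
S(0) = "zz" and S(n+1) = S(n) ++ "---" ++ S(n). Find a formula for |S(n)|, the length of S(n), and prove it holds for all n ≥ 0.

Claim: |S(n)| = 5·2^n − 3.

Base case: |S(0)| = 2, and 5·2^0 − 3 = 2.
Assume |S(m)| = 5·2^m − 3.
Then |S(m+1)| = |S(m)| + 3 + |S(m)| = 2|S(m)| + 3 = 2(5·2^m − 3) + 3 = 5·2^{m+1} − 6 + 3 = 5·2^{m+1} − 3.
So the formula holds for m+1, and by induction |S(n)| = 5·2^n − 3 for all n ≥ 0.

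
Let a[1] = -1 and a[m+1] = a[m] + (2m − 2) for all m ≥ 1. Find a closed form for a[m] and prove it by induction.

Claim: a[m] = m^2 − 3m + 1.

Base case: a[1] = -1, and 1^2 − 3·1 + 1 = -1.
Assume a[r] = r^2 − 3r + 1.
Then a[r+1] = a[r] + (2r − 2) = (r^2 − 3r + 1) + (2r − 2) = r^2 − r − 1,
and (r+1)^2 − 3·(r+1) + 1 = r^2 − r − 1.
Hence a[m] = m^2 − 3m + 1 for every m ≥ 1, by induction.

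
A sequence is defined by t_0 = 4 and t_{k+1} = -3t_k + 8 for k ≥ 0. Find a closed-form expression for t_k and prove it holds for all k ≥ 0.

Claim: t_k = 2·(-3)^k + 2.

Base case: t_0 = 4, and 2·(-3)^0 + 2 = 2 + 2 = 4.
Assume t_j = 2·(-3)^j + 2 for some j ≥ 0.
Then t_{j+1} = -3t_j + 8 = -3·(2·(-3)^j + 2) + 8 = -6·(-3)^j − 6 + 8 = 2·(-3)^{j+1} + 2.
So the formula holds for j+1, and by induction t_k = 2·(-3)^k + 2 for all k ≥ 0.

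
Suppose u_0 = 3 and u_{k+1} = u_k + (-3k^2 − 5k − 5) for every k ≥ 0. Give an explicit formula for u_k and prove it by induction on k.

Claim: u_k = -k^3 − k^2 − 3k + 3.

Base case: u_0 = 3, and -0^3 − 0^2 − 3·0 + 3 = 3.
Assume u_r = -r^3 − r^2 − 3r + 3.
Then u_{r+1} = u_r + (-3r^2 − 5r − 5) = (-r^3 − r^2 − 3r + 3) + (-3r^2 − 5r − 5) = -r^3 − 4r^2 − 8r − 2,
and -(r+1)^3 − (r+1)^2 − 3·(r+1) + 3 = -r^3 − 4r^2 − 8r − 2.
By induction, u_k = -k^3 − k^2 − 3k + 3 for all k ≥ 0.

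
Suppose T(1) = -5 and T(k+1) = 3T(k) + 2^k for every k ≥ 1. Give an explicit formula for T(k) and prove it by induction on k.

Claim: T(k) = -3^k − 2^k.

Base case: T(1) = -5, and -3^1 − 2^1 = -3 − 2 = -5.
Assume T(m) = -3^m − 2^m for some m ≥ 1.
Then T(m+1) = 3T(m) + 2^m = 3·(-3^m − 2^m) + 2^m = -3^{m+1} − 3·2^m + 2^m = -3^{m+1} − 2·2^m = -3^{m+1} − 2^{m+1}.
So the formula holds for m+1, and by induction T(k) = -3^k − 2^k for all k ≥ 1.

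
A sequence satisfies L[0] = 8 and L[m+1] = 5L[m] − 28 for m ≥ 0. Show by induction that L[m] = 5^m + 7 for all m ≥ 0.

Base case: L[0] = 8, and 5^0 + 7 = 1 + 7 = 8.
Assume L[k] = 5^k + 7 for some k ≥ 0.
Then L[k+1] = 5L[k] − 28 = 5·(5^k + 7) − 28 = 5^{k+1} + 35 − 28 = 5^{k+1} + 7.
This completes the inductive step, so L[m] = 5^m + 7 for all m ≥ 0.

L[m] = 5^m + 7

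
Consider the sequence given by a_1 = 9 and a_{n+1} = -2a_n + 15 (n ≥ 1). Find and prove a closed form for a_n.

Claim: a_n = -2·(-2)^n + 5.

Base case: a_1 = 9, and -2·(-2)^1 + 5 = 4 + 5 = 9.
Assume a_r = -2·(-2)^r + 5 for some r ≥ 1.
Then a_{r+1} = -2a_r + 15 = -2·(-2·(-2)^r + 5) + 15 = 4·(-2)^r − 10 + 15 = -2·(-2)^{r+1} + 5.
So the formula holds for r+1, and by induction a_n = -2·(-2)^n + 5 for all n ≥ 1.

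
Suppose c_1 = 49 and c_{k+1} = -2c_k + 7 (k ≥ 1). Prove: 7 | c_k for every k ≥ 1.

Base case: c_1 = 49 = 7·7, so 7 | c_1.
Assume 7 | c_r, so c_r = 7t for some integer t.
Then c_{r+1} = -2c_r + 7 = -2·(7t) + 7 = 7(-2t + 1), so 7 | c_{r+1}.
So the property holds for r+1, and by induction 7 | c_k for all k ≥ 1.

7 | c_k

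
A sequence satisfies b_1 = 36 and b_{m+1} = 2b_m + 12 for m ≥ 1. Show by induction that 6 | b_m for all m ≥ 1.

Base case: b_1 = 36 = 6·6, so 6 | b_1.
Assume 6 | b_r, so b_r = 6t for some integer t.
Then b_{r+1} = 2b_r + 12 = 2·(6t) + 12 = 6(2t + 2), so 6 | b_{r+1}.
This completes the inductive step, so 6 | b_m for all m ≥ 1.

6 | b_m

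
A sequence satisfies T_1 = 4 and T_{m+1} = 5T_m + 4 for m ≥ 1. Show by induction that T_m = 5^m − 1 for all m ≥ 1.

Base case: T_1 = 4, and 5^1 − 1 = 5 − 1 = 4.
Assume T_r = 5^r − 1 for some r ≥ 1.
Then T_{r+1} = 5T_r + 4 = 5·(5^r − 1) + 4 = 5^{r+1} − 5 + 4 = 5^{r+1} − 1.
So the formula holds for r+1, and by induction T_m = 5^m − 1 for all m ≥ 1.

T_m = 5^m − 1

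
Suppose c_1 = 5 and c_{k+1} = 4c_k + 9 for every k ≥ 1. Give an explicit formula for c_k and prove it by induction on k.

Claim: c_k = 2·4^k − 3.

Base case: c_1 = 5, and 2·4^1 − 3 = 8 − 3 = 5.
Assume c_r = 2·4^r − 3 for some r ≥ 1.
Then c_{r+1} = 4c_r + 9 = 4·(2·4^r − 3) + 9 = 8·4^r − 12 + 9 = 2·4^{r+1} − 3.
Hence c_k = 2·4^k − 3 for every k ≥ 1, by induction.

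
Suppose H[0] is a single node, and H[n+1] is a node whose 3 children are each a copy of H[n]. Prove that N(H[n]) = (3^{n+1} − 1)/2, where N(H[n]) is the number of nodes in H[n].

Base case: N(H[0]) = 1, and (3^{0+1} − 1)/2 = 1.
Assume N(H[k]) = (3^{k+1} − 1)/2.
Then N(H[k+1]) = 1 + 3N(H[k]) = 1 + 3·(3^{k+1} − 1)/2 = 1 + (3^{k+2} − 3)/2 = (2 + 3^{k+2} − 3)/2 = (3^{k+2} − 1)/2.
This completes the inductive step, so N(H[n]) = (3^{n+1} − 1)/2 for all n ≥ 0.

N(H[n]) = (3^{n+1} − 1)/2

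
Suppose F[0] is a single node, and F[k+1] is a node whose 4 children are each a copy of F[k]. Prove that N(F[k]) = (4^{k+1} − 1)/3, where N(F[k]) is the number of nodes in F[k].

Base case: N(F[0]) = 1, and (4^{0+1} − 1)/3 = 1.
Assume N(F[j]) = (4^{j+1} − 1)/3.
Then N(F[j+1]) = 1 + 4N(F[j]) = 1 + 4·(4^{j+1} − 1)/3 = 1 + (4^{j+2} − 4)/3 = (3 + 4^{j+2} − 4)/3 = (4^{j+2} − 1)/3.
This completes the inductive step, so N(F[k]) = (4^{k+1} − 1)/3 for all k ≥ 0.

N(F[k]) = (4^{k+1} − 1)/3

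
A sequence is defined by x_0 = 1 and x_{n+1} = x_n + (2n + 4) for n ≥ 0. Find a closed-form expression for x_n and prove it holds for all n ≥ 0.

Claim: x_n = n^2 + 3n + 1.

Base case: x_0 = 1, and 0^2 + 3·0 + 1 = 1.
Assume x_k = k^2 + 3k + 1.
Then x_{k+1} = x_k + (2k + 4) = (k^2 + 3k + 1) + (2k + 4) = k^2 + 5k + 5,
and (k+1)^2 + 3·(k+1) + 1 = k^2 + 5k + 5.
By induction, x_n = n^2 + 3n + 1 for all n ≥ 0.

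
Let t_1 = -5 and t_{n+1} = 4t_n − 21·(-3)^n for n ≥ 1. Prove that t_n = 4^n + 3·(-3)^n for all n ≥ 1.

Base case: t_1 = -5, and 4^1 + 3·(-3)^1 = 4 − 9 = -5.
Assume t_r = 4^r + 3·(-3)^r for some r ≥ 1.
Then t_{r+1} = 4t_r − 21·(-3)^r = 4·(4^r + 3·(-3)^r) − 21·(-3)^r = 4^{r+1} + 12·(-3)^r − 21·(-3)^r = 4^{r+1} − 9·(-3)^r = 4^{r+1} + 3·(-3)^{r+1}.
Hence t_n = 4^n + 3·(-3)^n for every n ≥ 1, by induction.

t_n = 4^n + 3·(-3)^n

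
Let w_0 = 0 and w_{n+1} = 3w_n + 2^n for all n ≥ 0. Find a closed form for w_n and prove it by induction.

Claim: w_n = 3^n − 2^n.

Base case: w_0 = 0, and 3^0 − 2^0 = 1 − 1 = 0.
Assume w_m = 3^m − 2^m for some m ≥ 0.
Then w_{m+1} = 3w_m + 2^m = 3·(3^m − 2^m) + 2^m = 3^{m+1} − 3·2^m + 2^m = 3^{m+1} − 2·2^m = 3^{m+1} − 2^{m+1}.
This completes the inductive step, so w_n = 3^n − 2^n for all n ≥ 0.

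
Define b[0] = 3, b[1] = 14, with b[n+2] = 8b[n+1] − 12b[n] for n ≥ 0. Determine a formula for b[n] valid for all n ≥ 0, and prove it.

Claim: b[n] = 2·6^n + 2^n.

Base cases: b[0] = 3 and 2·6^0 + 2^0 = 3; b[1] = 14 and 2·6^1 + 2^1 = 14.
Assume b[j] = 2·6^j + 2^j for all 0 ≤ j ≤ k, where k ≥ 1.
Then b[k+1] = 8b[k] − 12b[k−1] = 8·(2·6^k + 2^k) − 12·(2·6^{k−1} + 2^{k−1}) = 2·(8·6 − 12)6^{k−1} + (8·2 − 12)2^{k−1} = 72·6^{k−1} + 4·2^{k−1} = 2·6^{k+1} + 2^{k+1}.
So the formula holds for k+1, and by strong induction b[n] = 2·6^n + 2^n for all n ≥ 0.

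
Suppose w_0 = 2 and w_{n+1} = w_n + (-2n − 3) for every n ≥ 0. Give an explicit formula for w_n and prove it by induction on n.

Claim: w_n = -n^2 − 2n + 2.

Base case: w_0 = 2, and -0^2 − 2·0 + 2 = 2.
Assume w_j = -j^2 − 2j + 2.
Then w_{j+1} = w_j + (-2j − 3) = (-j^2 − 2j + 2) + (-2j − 3) = -j^2 − 4j − 1,
and -(j+1)^2 − 2·(j+1) + 2 = -j^2 − 4j − 1.
Hence w_n = -n^2 − 2n + 2 for every n ≥ 0, by induction.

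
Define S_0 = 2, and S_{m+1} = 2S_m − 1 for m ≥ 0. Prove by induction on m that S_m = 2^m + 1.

Base case: S_0 = 2, and 2^0 + 1 = 1 + 1 = 2.
Assume S_k = 2^k + 1 for some k ≥ 0.
Then S_{k+1} = 2S_k − 1 = 2·(2^k + 1) − 1 = 2^{k+1} + 2 − 1 = 2^{k+1} + 1.
This completes the inductive step, so S_m = 2^m + 1 for all m ≥ 0.

S_m = 2^m + 1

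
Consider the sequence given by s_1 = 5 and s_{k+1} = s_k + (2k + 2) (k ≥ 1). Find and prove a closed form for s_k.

Claim: s_k = k^2 + k + 3.

Base case: s_1 = 5, and 1^2 + 1 + 3 = 5.
Assume s_j = j^2 + j + 3.
Then s_{j+1} = s_j + (2j + 2) = (j^2 + j + 3) + (2j + 2) = j^2 + 3j + 5,
and (j+1)^2 + (j+1) + 3 = j^2 + 3j + 5.
Hence s_k = k^2 + k + 3 for every k ≥ 1, by induction.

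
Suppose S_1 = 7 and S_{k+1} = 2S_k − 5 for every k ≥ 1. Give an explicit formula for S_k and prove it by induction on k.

Claim: S_k = 2^k + 5.

Base case: S_1 = 7, and 2^1 + 5 = 2 + 5 = 7.
Assume S_m = 2^m + 5 for some m ≥ 1.
Then S_{m+1} = 2S_m − 5 = 2·(2^m + 5) − 5 = 2^{m+1} + 10 − 5 = 2^{m+1} + 5.
So the formula holds for m+1, and by induction S_k = 2^k + 5 for all k ≥ 1.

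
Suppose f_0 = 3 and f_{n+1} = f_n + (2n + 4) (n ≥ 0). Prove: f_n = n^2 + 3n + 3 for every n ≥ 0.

Base case: f_0 = 3, and 0^2 + 3·0 + 3 = 3.
Assume f_r = r^2 + 3r + 3.
Then f_{r+1} = f_r + (2r + 4) = (r^2 + 3r + 3) + (2r + 4) = r^2 + 5r + 7,
and (r+1)^2 + 3·(r+1) + 3 = r^2 + 5r + 7.
Hence f_n = n^2 + 3n + 3 for every n ≥ 0, by induction.

f_n = n^2 + 3n + 3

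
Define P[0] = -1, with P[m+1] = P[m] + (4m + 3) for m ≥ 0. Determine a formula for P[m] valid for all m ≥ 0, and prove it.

Claim: P[m] = 2m^2 + m − 1.

Base case: P[0] = -1, and 2·0^2 + 0 − 1 = -1.
Assume P[j] = 2j^2 + j − 1.
Then P[j+1] = P[j] + (4j + 3) = (2j^2 + j − 1) + (4j + 3) = 2j^2 + 5j + 2,
and 2·(j+1)^2 + (j+1) − 1 = 2j^2 + 5j + 2.
Hence P[m] = 2m^2 + m − 1 for every m ≥ 0, by induction.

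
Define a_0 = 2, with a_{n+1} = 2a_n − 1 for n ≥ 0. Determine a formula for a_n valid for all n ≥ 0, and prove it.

Claim: a_n = 2^n + 1.

Base case: a_0 = 2, and 2^0 + 1 = 1 + 1 = 2.
Assume a_k = 2^k + 1 for some k ≥ 0.
Then a_{k+1} = 2a_k − 1 = 2·(2^k + 1) − 1 = 2^{k+1} + 2 − 1 = 2^{k+1} + 1.
By induction, a_n = 2^n + 1 for all n ≥ 0.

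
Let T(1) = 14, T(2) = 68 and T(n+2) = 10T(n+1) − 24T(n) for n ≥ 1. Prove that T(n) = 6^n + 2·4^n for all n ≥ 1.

Base cases: T(1) = 14 and 6^1 + 2·4^1 = 14; T(2) = 68 and 6^2 + 2·4^2 = 68.
Assume T(i) = 6^i + 2·4^i for all 1 ≤ i ≤ j, where j ≥ 2.
Then T(j+1) = 10T(j) − 24T(j−1) = 10·(6^j + 2·4^j) − 24·(6^{j−1} + 2·4^{j−1}) = (10·6 − 24)6^{j−1} + 2·(10·4 − 24)4^{j−1} = 36·6^{j−1} + 32·4^{j−1} = 6^{j+1} + 2·4^{j+1}.
By strong induction, T(n) = 6^n + 2·4^n for all n ≥ 1.

T(n) = 6^n + 2·4^n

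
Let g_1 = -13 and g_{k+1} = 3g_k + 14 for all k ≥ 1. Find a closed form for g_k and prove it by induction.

Claim: g_k = -2·3^k − 7.

Base case: g_1 = -13, and -2·3^1 − 7 = -6 − 7 = -13.
Assume g_r = -2·3^r − 7 for some r ≥ 1.
Then g_{r+1} = 3g_r + 14 = 3·(-2·3^r − 7) + 14 = -6·3^r − 21 + 14 = -2·3^{r+1} − 7.
So the formula holds for r+1, and by induction g_k = -2·3^k − 7 for all k ≥ 1.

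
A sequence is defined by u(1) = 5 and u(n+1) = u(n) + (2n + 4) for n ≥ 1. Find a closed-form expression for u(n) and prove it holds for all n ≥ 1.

Claim: u(n) = n^2 + 3n + 1.

Base case: u(1) = 5, and 1^2 + 3·1 + 1 = 5.
Assume u(m) = m^2 + 3m + 1.
Then u(m+1) = u(m) + (2m + 4) = (m^2 + 3m + 1) + (2m + 4) = m^2 + 5m + 5,
and (m+1)^2 + 3·(m+1) + 1 = m^2 + 5m + 5.
By induction, u(n) = n^2 + 3n + 1 for all n ≥ 1.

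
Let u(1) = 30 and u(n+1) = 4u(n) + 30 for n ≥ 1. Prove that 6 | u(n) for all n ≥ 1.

Base case: u(1) = 30 = 6·5, so 6 | u(1).
Assume 6 | u(m), so u(m) = 6t for some integer t.
Then u(m+1) = 4u(m) + 30 = 4·(6t) + 30 = 6(4t + 5), so 6 | u(m+1).
So the property holds for m+1, and by induction 6 | u(n) for all n ≥ 1.

6 | u(n)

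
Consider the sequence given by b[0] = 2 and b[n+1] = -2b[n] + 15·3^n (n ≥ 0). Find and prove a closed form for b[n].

Claim: b[n] = -(-2)^n + 3·3^n.

Base case: b[0] = 2, and -(-2)^0 + 3·3^0 = -1 + 3 = 2.
Assume b[k] = -(-2)^k + 3·3^k for some k ≥ 0.
Then b[k+1] = -2b[k] + 15·3^k = -2·(-(-2)^k + 3·3^k) + 15·3^k = -(-2)^{k+1} − 6·3^k + 15·3^k = -(-2)^{k+1} + 9·3^k = -(-2)^{k+1} + 3·3^{k+1}.
This completes the inductive step, so b[n] = -(-2)^n + 3·3^n for all n ≥ 0.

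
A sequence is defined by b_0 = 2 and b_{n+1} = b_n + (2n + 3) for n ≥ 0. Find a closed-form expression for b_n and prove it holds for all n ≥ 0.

Claim: b_n = n^2 + 2n + 2.

Base case: b_0 = 2, and 0^2 + 2·0 + 2 = 2.
Assume b_j = j^2 + 2j + 2.
Then b_{j+1} = b_j + (2j + 3) = (j^2 + 2j + 2) + (2j + 3) = j^2 + 4j + 5,
and (j+1)^2 + 2·(j+1) + 2 = j^2 + 4j + 5.
Hence b_n = n^2 + 2n + 2 for every n ≥ 0, by induction.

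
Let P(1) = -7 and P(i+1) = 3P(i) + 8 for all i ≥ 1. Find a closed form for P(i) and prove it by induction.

Claim: P(i) = -3^i − 4.

Base case: P(1) = -7, and -3^1 − 4 = -3 − 4 = -7.
Assume P(m) = -3^m − 4 for some m ≥ 1.
Then P(m+1) = 3P(m) + 8 = 3·(-3^m − 4) + 8 = -3^{m+1} − 12 + 8 = -3^{m+1} − 4.
This completes the inductive step, so P(i) = -3^i − 4 for all i ≥ 1.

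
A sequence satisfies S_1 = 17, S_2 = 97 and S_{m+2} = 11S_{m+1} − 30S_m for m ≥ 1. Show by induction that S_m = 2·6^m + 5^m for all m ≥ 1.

Base cases: S_1 = 17 and 2·6^1 + 5^1 = 17; S_2 = 97 and 2·6^2 + 5^2 = 97.
Assume S_j = 2·6^j + 5^j for all 1 ≤ j ≤ k, where k ≥ 2.
Then S_{k+1} = 11S_k − 30S_{k−1} = 11·(2·6^k + 5^k) − 30·(2·6^{k−1} + 5^{k−1}) = 2·(11·6 − 30)6^{k−1} + (11·5 − 30)5^{k−1} = 72·6^{k−1} + 25·5^{k−1} = 2·6^{k+1} + 5^{k+1}.
By strong induction, S_m = 2·6^m + 5^m for all m ≥ 1.

S_m = 2·6^m + 5^m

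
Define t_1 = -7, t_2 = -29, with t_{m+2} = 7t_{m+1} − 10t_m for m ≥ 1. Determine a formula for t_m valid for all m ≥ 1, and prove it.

Claim: t_m = -2^m − 5^m.

Base cases: t_1 = -7 and -2^1 − 5^1 = -7; t_2 = -29 and -2^2 − 5^2 = -29.
Assume t_j = -2^j − 5^j for all 1 ≤ j ≤ r, where r ≥ 2.
Then t_{r+1} = 7t_r − 10t_{r−1} = 7·(-2^r − 5^r) − 10·(-2^{r−1} − 5^{r−1}) = -(7·2 − 10)2^{r−1} − (7·5 − 10)5^{r−1} = -4·2^{r−1} − 25·5^{r−1} = -2^{r+1} − 5^{r+1}.
By strong induction, t_m = -2^m − 5^m for all m ≥ 1.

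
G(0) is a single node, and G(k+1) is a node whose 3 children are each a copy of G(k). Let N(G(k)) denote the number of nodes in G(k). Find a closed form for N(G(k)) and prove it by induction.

Claim: N(G(k)) = (3^{k+1} − 1)/2.

Base case: N(G(0)) = 1, and (3^{0+1} − 1)/2 = 1.
Assume N(G(r)) = (3^{r+1} − 1)/2.
Then N(G(r+1)) = 1 + 3N(G(r)) = 1 + 3·(3^{r+1} − 1)/2 = 1 + (3^{r+2} − 3)/2 = (2 + 3^{r+2} − 3)/2 = (3^{r+2} − 1)/2.
By induction, N(G(k)) = (3^{k+1} − 1)/2 for all k ≥ 0.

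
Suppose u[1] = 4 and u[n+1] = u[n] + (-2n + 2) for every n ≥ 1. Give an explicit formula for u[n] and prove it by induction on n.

Claim: u[n] = -n^2 + 3n + 2.

Base case: u[1] = 4, and -1^2 + 3·1 + 2 = 4.
Assume u[m] = -m^2 + 3m + 2.
Then u[m+1] = u[m] + (-2m + 2) = (-m^2 + 3m + 2) + (-2m + 2) = -m^2 + m + 4,
and -(m+1)^2 + 3·(m+1) + 2 = -m^2 + m + 4.
Hence u[n] = -n^2 + 3n + 2 for every n ≥ 1, by induction.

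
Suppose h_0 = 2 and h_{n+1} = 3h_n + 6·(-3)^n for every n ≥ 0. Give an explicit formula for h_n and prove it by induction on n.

Claim: h_n = 3·3^n − (-3)^n.

Base case: h_0 = 2, and 3·3^0 − (-3)^0 = 3 − 1 = 2.
Assume h_k = 3·3^k − (-3)^k for some k ≥ 0.
Then h_{k+1} = 3h_k + 6·(-3)^k = 3·(3·3^k − (-3)^k) + 6·(-3)^k = 3·3^{k+1} − 3·(-3)^k + 6·(-3)^k = 3·3^{k+1} + 3·(-3)^k = 3·3^{k+1} − (-3)^{k+1}.
Hence h_n = 3·3^n − (-3)^n for every n ≥ 0, by induction.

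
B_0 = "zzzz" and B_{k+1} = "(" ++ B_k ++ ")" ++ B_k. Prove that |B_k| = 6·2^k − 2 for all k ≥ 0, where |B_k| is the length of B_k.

Base case: |B_0| = 4, and 6·2^0 − 2 = 4.
Assume |B_j| = 6·2^j − 2.
Then |B_{j+1}| = 1 + |B_j| + 1 + |B_j| = 2|B_j| + 2 = 2(6·2^j − 2) + 2 = 6·2^{j+1} − 4 + 2 = 6·2^{j+1} − 2.
Hence |B_k| = 6·2^k − 2 for every k ≥ 0, by induction.

|B_k| = 6·2^k − 2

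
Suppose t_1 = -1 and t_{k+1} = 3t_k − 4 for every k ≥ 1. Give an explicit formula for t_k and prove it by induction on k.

Claim: t_k = -3^k + 2.

Base case: t_1 = -1, and -3^1 + 2 = -3 + 2 = -1.
Assume t_j = -3^j + 2 for some j ≥ 1.
Then t_{j+1} = 3t_j − 4 = 3·(-3^j + 2) − 4 = -3^{j+1} + 6 − 4 = -3^{j+1} + 2.
By induction, t_k = -3^k + 2 for all k ≥ 1.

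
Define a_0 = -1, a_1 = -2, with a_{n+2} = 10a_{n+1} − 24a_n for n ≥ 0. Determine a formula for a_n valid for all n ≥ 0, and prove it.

Claim: a_n = 6^n − 2·4^n.

Base cases: a_0 = -1 and 6^0 − 2·4^0 = -1; a_1 = -2 and 6^1 − 2·4^1 = -2.
Assume a_j = 6^j − 2·4^j for all 0 ≤ j ≤ k, where k ≥ 1.
Then a_{k+1} = 10a_k − 24a_{k−1} = 10·(6^k − 2·4^k) − 24·(6^{k−1} − 2·4^{k−1}) = (10·6 − 24)6^{k−1} − 2·(10·4 − 24)4^{k−1} = 36·6^{k−1} − 32·4^{k−1} = 6^{k+1} − 2·4^{k+1}.
By strong induction, a_n = 6^n − 2·4^n for all n ≥ 0.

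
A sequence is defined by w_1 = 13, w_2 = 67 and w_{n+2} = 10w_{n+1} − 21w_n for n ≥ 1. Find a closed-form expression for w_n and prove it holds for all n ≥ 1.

Claim: w_n = 2·3^n + 7^n.

Base cases: w_1 = 13 and 2·3^1 + 7^1 = 13; w_2 = 67 and 2·3^2 + 7^2 = 67.
Assume w_j = 2·3^j + 7^j for all 1 ≤ j ≤ m, where m ≥ 2.
Then w_{m+1} = 10w_m − 21w_{m−1} = 10·(2·3^m + 7^m) − 21·(2·3^{m−1} + 7^{m−1}) = 2·(10·3 − 21)3^{m−1} + (10·7 − 21)7^{m−1} = 18·3^{m−1} + 49·7^{m−1} = 2·3^{m+1} + 7^{m+1}.
Hence w_n = 2·3^n + 7^n for every n ≥ 1, by strong induction.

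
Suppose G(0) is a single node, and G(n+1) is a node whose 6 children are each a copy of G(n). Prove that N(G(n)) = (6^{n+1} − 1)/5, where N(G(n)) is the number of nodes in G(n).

Base case: N(G(0)) = 1, and (6^{0+1} − 1)/5 = 1.
Assume N(G(r)) = (6^{r+1} − 1)/5.
Then N(G(r+1)) = 1 + 6N(G(r)) = 1 + 6·(6^{r+1} − 1)/5 = 1 + (6^{r+2} − 6)/5 = (5 + 6^{r+2} − 6)/5 = (6^{r+2} − 1)/5.
This completes the inductive step, so N(G(n)) = (6^{n+1} − 1)/5 for all n ≥ 0.

N(G(n)) = (6^{n+1} − 1)/5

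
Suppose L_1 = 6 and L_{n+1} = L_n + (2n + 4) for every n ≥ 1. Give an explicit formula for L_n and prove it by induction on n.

Claim: L_n = n^2 + 3n + 2.

Base case: L_1 = 6, and 1^2 + 3·1 + 2 = 6.
Assume L_m = m^2 + 3m + 2.
Then L_{m+1} = L_m + (2m + 4) = (m^2 + 3m + 2) + (2m + 4) = m^2 + 5m + 6,
and (m+1)^2 + 3·(m+1) + 2 = m^2 + 5m + 6.
Hence L_n = n^2 + 3n + 2 for every n ≥ 1, by induction.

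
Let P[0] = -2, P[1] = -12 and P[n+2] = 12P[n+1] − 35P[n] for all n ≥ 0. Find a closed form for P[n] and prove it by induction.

Claim: P[n] = -5^n − 7^n.

Base cases: P[0] = -2 and -5^0 − 7^0 = -2; P[1] = -12 and -5^1 − 7^1 = -12.
Assume P[i] = -5^i − 7^i for all 0 ≤ i ≤ j, where j ≥ 1.
Then P[j+1] = 12P[j] − 35P[j−1] = 12·(-5^j − 7^j) − 35·(-5^{j−1} − 7^{j−1}) = -(12·5 − 35)5^{j−1} − (12·7 − 35)7^{j−1} = -25·5^{j−1} − 49·7^{j−1} = -5^{j+1} − 7^{j+1}.
So the formula holds for j+1, and by strong induction P[n] = -5^n − 7^n for all n ≥ 0.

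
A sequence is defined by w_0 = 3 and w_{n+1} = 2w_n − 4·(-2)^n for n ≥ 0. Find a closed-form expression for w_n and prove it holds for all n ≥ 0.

Claim: w_n = 2·2^n + (-2)^n.

Base case: w_0 = 3, and 2·2^0 + (-2)^0 = 2 + 1 = 3.
Assume w_m = 2·2^m + (-2)^m for some m ≥ 0.
Then w_{m+1} = 2w_m − 4·(-2)^m = 2·(2·2^m + (-2)^m) − 4·(-2)^m = 2·2^{m+1} + 2·(-2)^m − 4·(-2)^m = 2·2^{m+1} − 2·(-2)^m = 2·2^{m+1} + (-2)^{m+1}.
By induction, w_n = 2·2^n + (-2)^n for all n ≥ 0.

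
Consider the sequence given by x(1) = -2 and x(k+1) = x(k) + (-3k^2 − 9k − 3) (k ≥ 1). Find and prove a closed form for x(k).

Claim: x(k) = -k^3 − 3k^2 + k + 1.

Base case: x(1) = -2, and -1^3 − 3·1^2 + 1 + 1 = -2.
Assume x(j) = -j^3 − 3j^2 + j + 1.
Then x(j+1) = x(j) + (-3j^2 − 9j − 3) = (-j^3 − 3j^2 + j + 1) + (-3j^2 − 9j − 3) = -j^3 − 6j^2 − 8j − 2,
and -(j+1)^3 − 3·(j+1)^2 + (j+1) + 1 = -j^3 − 6j^2 − 8j − 2.
By induction, x(k) = -k^3 − 3k^2 + k + 1 for all k ≥ 1.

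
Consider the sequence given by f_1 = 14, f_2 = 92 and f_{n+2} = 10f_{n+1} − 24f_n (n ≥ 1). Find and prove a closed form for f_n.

Claim: f_n = 3·6^n − 4^n.

Base cases: f_1 = 14 and 3·6^1 − 4^1 = 14; f_2 = 92 and 3·6^2 − 4^2 = 92.
Assume f_j = 3·6^j − 4^j for all 1 ≤ j ≤ k, where k ≥ 2.
Then f_{k+1} = 10f_k − 24f_{k−1} = 10·(3·6^k − 4^k) − 24·(3·6^{k−1} − 4^{k−1}) = 3·(10·6 − 24)6^{k−1} − (10·4 − 24)4^{k−1} = 108·6^{k−1} − 16·4^{k−1} = 3·6^{k+1} − 4^{k+1}.
This completes the inductive step, so f_n = 3·6^n − 4^n for all n ≥ 1.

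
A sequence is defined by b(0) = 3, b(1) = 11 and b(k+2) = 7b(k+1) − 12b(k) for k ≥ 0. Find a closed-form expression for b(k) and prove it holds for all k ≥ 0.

Claim: b(k) = 2·4^k + 3^k.

Base cases: b(0) = 3 and 2·4^0 + 3^0 = 3; b(1) = 11 and 2·4^1 + 3^1 = 11.
Assume b(i) = 2·4^i + 3^i for all 0 ≤ i ≤ j, where j ≥ 1.
Then b(j+1) = 7b(j) − 12b(j−1) = 7·(2·4^j + 3^j) − 12·(2·4^{j−1} + 3^{j−1}) = 2·(7·4 − 12)4^{j−1} + (7·3 − 12)3^{j−1} = 32·4^{j−1} + 9·3^{j−1} = 2·4^{j+1} + 3^{j+1}.
This completes the inductive step, so b(k) = 2·4^k + 3^k for all k ≥ 0.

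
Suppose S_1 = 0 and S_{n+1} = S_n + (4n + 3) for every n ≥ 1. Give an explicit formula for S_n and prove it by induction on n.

Claim: S_n = 2n^2 + n − 3.

Base case: S_1 = 0, and 2·1^2 + 1 − 3 = 0.
Assume S_r = 2r^2 + r − 3.
Then S_{r+1} = S_r + (4r + 3) = (2r^2 + r − 3) + (4r + 3) = 2r^2 + 5r,
and 2·(r+1)^2 + (r+1) − 3 = 2r^2 + 5r.
This completes the inductive step, so S_n = 2n^2 + n − 3 for all n ≥ 1.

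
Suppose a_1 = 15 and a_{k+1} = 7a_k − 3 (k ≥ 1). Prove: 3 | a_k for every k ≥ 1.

Base case: a_1 = 15 = 3·5, so 3 | a_1.
Assume 3 | a_r, so a_r = 3t for some integer t.
Then a_{r+1} = 7a_r − 3 = 7·(3t) − 3 = 3(7t − 1), so 3 | a_{r+1}.
Hence 3 | a_k for every k ≥ 1, by induction.

3 | a_k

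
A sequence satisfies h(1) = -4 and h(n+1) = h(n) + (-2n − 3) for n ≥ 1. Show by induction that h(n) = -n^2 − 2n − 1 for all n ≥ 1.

Base case: h(1) = -4, and -1^2 − 2·1 − 1 = -4.
Assume h(m) = -m^2 − 2m − 1.
Then h(m+1) = h(m) + (-2m − 3) = (-m^2 − 2m − 1) + (-2m − 3) = -m^2 − 4m − 4,
and -(m+1)^2 − 2·(m+1) − 1 = -m^2 − 4m − 4.
This completes the inductive step, so h(n) = -n^2 − 2n − 1 for all n ≥ 1.

h(n) = -n^2 − 2n − 1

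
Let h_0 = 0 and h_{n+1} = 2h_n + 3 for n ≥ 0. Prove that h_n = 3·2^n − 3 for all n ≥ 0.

Base case: h_0 = 0, and 3·2^0 − 3 = 3 − 3 = 0.
Assume h_k = 3·2^k − 3 for some k ≥ 0.
Then h_{k+1} = 2h_k + 3 = 2·(3·2^k − 3) + 3 = 6·2^k − 6 + 3 = 3·2^{k+1} − 3.
This completes the inductive step, so h_n = 3·2^n − 3 for all n ≥ 0.

h_n = 3·2^n − 3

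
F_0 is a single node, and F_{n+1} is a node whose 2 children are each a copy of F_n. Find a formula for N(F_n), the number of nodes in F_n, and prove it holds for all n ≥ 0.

Claim: N(F_n) = 2^{n+1} − 1.

Base case: N(F_0) = 1, and 2^{0+1} − 1 = 1.
Assume N(F_k) = 2^{k+1} − 1.
Then N(F_{k+1}) = 1 + 2N(F_k) = 1 + 2(2^{k+1} − 1) = 2^{k+2} − 2 + 1 = 2^{k+2} − 1.
By induction, N(F_n) = 2^{n+1} − 1 for all n ≥ 0.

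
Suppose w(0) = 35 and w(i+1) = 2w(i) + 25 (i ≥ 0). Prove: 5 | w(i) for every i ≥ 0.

Base case: w(0) = 35 = 5·7, so 5 | w(0).
Assume 5 | w(m), so w(m) = 5t for some integer t.
Then w(m+1) = 2w(m) + 25 = 2·(5t) + 25 = 5(2t + 5), so 5 | w(m+1).
This completes the inductive step, so 5 | w(i) for all i ≥ 0.

5 | w(i)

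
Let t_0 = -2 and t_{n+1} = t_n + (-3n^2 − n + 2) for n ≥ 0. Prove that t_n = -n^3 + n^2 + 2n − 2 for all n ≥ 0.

Base case: t_0 = -2, and -0^3 + 0^2 + 2·0 − 2 = -2.
Assume t_r = -r^3 + r^2 + 2r − 2.
Then t_{r+1} = t_r + (-3r^2 − r + 2) = (-r^3 + r^2 + 2r − 2) + (-3r^2 − r + 2) = -r^3 − 2r^2 + r,
and -(r+1)^3 + (r+1)^2 + 2·(r+1) − 2 = -r^3 − 2r^2 + r.
This completes the inductive step, so t_n = -n^3 + n^2 + 2n − 2 for all n ≥ 0.

t_n = -n^3 + n^2 + 2n − 2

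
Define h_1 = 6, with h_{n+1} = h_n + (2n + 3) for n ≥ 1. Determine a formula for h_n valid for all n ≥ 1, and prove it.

Claim: h_n = n^2 + 2n + 3.

Base case: h_1 = 6, and 1^2 + 2·1 + 3 = 6.
Assume h_m = m^2 + 2m + 3.
Then h_{m+1} = h_m + (2m + 3) = (m^2 + 2m + 3) + (2m + 3) = m^2 + 4m + 6,
and (m+1)^2 + 2·(m+1) + 3 = m^2 + 4m + 6.
Hence h_n = n^2 + 2n + 3 for every n ≥ 1, by induction.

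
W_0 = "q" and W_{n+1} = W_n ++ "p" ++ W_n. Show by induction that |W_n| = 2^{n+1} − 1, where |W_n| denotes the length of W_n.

Base case: |W_0| = 1, and 2^{0+1} − 1 = 1.
Assume |W_j| = 2^{j+1} − 1.
Then |W_{j+1}| = |W_j| + 1 + |W_j| = 2|W_j| + 1 = 2(2^{j+1} − 1) + 1 = 2^{j+2} − 2 + 1 = 2^{j+2} − 1.
Hence |W_n| = 2^{n+1} − 1 for every n ≥ 0, by induction.

|W_n| = 2^{n+1} − 1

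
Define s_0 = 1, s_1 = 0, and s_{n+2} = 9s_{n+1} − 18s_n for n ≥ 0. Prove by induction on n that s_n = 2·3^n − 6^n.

Base cases: s_0 = 1 and 2·3^0 − 6^0 = 1; s_1 = 0 and 2·3^1 − 6^1 = 0.
Assume s_j = 2·3^j − 6^j for all 0 ≤ j ≤ m, where m ≥ 1.
Then s_{m+1} = 9s_m − 18s_{m−1} = 9·(2·3^m − 6^m) − 18·(2·3^{m−1} − 6^{m−1}) = 2·(9·3 − 18)3^{m−1} − (9·6 − 18)6^{m−1} = 18·3^{m−1} − 36·6^{m−1} = 2·3^{m+1} − 6^{m+1}.
So the formula holds for m+1, and by strong induction s_n = 2·3^n − 6^n for all n ≥ 0.

s_n = 2·3^n − 6^n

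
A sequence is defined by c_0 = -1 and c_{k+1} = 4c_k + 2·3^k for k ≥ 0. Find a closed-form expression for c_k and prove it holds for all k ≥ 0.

Claim: c_k = 4^k − 2·3^k.

Base case: c_0 = -1, and 4^0 − 2·3^0 = 1 − 2 = -1.
Assume c_r = 4^r − 2·3^r for some r ≥ 0.
Then c_{r+1} = 4c_r + 2·3^r = 4·(4^r − 2·3^r) + 2·3^r = 4^{r+1} − 8·3^r + 2·3^r = 4^{r+1} − 6·3^r = 4^{r+1} − 2·3^{r+1}.
Hence c_k = 4^k − 2·3^k for every k ≥ 0, by induction.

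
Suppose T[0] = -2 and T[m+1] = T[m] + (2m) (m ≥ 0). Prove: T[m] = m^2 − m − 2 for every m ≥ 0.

Base case: T[0] = -2, and 0^2 − 0 − 2 = -2.
Assume T[k] = k^2 − k − 2.
Then T[k+1] = T[k] + (2k) = (k^2 − k − 2) + (2k) = k^2 + k − 2,
and (k+1)^2 − (k+1) − 2 = k^2 + k − 2.
By induction, T[m] = m^2 − m − 2 for all m ≥ 0.

T[m] = m^2 − m − 2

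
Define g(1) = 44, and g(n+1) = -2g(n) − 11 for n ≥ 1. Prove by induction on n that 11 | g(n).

Base case: g(1) = 44 = 11·4, so 11 | g(1).
Assume 11 | g(r), so g(r) = 11t for some integer t.
Then g(r+1) = -2g(r) − 11 = -2·(11t) − 11 = 11(-2t − 1), so 11 | g(r+1).
This completes the inductive step, so 11 | g(n) for all n ≥ 1.

11 | g(n)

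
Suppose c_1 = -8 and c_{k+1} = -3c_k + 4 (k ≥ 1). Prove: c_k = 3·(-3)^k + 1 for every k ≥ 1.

Base case: c_1 = -8, and 3·(-3)^1 + 1 = -9 + 1 = -8.
Assume c_j = 3·(-3)^j + 1 for some j ≥ 1.
Then c_{j+1} = -3c_j + 4 = -3·(3·(-3)^j + 1) + 4 = -9·(-3)^j − 3 + 4 = 3·(-3)^{j+1} + 1.
By induction, c_k = 3·(-3)^k + 1 for all k ≥ 1.

c_k = 3·(-3)^k + 1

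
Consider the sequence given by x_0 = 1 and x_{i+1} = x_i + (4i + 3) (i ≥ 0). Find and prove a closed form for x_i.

Claim: x_i = 2i^2 + i + 1.

Base case: x_0 = 1, and 2·0^2 + 0 + 1 = 1.
Assume x_m = 2m^2 + m + 1.
Then x_{m+1} = x_m + (4m + 3) = (2m^2 + m + 1) + (4m + 3) = 2m^2 + 5m + 4,
and 2·(m+1)^2 + (m+1) + 1 = 2m^2 + 5m + 4.
This completes the inductive step, so x_i = 2i^2 + i + 1 for all i ≥ 0.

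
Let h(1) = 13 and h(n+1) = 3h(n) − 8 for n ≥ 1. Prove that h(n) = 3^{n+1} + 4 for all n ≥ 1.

Base case: h(1) = 13, and 3^{1+1} + 4 = 9 + 4 = 13.
Assume h(m) = 3^{m+1} + 4 for some m ≥ 1.
Then h(m+1) = 3h(m) − 8 = 3·(3^{m+1} + 4) − 8 = 3^{m+2} + 12 − 8 = 3^{m+2} + 4.
Hence h(n) = 3^{n+1} + 4 for every n ≥ 1, by induction.

h(n) = 3^{n+1} + 4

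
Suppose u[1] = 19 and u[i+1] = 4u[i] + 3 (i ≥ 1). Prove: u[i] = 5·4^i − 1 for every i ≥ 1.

Base case: u[1] = 19, and 5·4^1 − 1 = 20 − 1 = 19.
Assume u[j] = 5·4^j − 1 for some j ≥ 1.
Then u[j+1] = 4u[j] + 3 = 4·(5·4^j − 1) + 3 = 20·4^j − 4 + 3 = 5·4^{j+1} − 1.
Hence u[i] = 5·4^i − 1 for every i ≥ 1, by induction.

u[i] = 5·4^i − 1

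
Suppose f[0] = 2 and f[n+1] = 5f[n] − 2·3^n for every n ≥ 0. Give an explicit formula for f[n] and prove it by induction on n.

Claim: f[n] = 5^n + 3^n.

Base case: f[0] = 2, and 5^0 + 3^0 = 1 + 1 = 2.
Assume f[r] = 5^r + 3^r for some r ≥ 0.
Then f[r+1] = 5f[r] − 2·3^r = 5·(5^r + 3^r) − 2·3^r = 5^{r+1} + 5·3^r − 2·3^r = 5^{r+1} + 3·3^r = 5^{r+1} + 3^{r+1}.
So the formula holds for r+1, and by induction f[n] = 5^n + 3^n for all n ≥ 0.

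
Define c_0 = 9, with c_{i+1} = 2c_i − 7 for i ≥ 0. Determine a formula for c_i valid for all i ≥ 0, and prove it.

Claim: c_i = 2^{i+1} + 7.

Base case: c_0 = 9, and 2^{0+1} + 7 = 2 + 7 = 9.
Assume c_r = 2^{r+1} + 7 for some r ≥ 0.
Then c_{r+1} = 2c_r − 7 = 2·(2^{r+1} + 7) − 7 = 2^{r+2} + 14 − 7 = 2^{r+2} + 7.
So the formula holds for r+1, and by induction c_i = 2^{i+1} + 7 for all i ≥ 0.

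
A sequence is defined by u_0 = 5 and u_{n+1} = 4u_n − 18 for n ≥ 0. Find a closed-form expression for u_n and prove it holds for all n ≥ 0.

Claim: u_n = -4^n + 6.

Base case: u_0 = 5, and -4^0 + 6 = -1 + 6 = 5.
Assume u_j = -4^j + 6 for some j ≥ 0.
Then u_{j+1} = 4u_j − 18 = 4·(-4^j + 6) − 18 = -4^{j+1} + 24 − 18 = -4^{j+1} + 6.
By induction, u_n = -4^n + 6 for all n ≥ 0.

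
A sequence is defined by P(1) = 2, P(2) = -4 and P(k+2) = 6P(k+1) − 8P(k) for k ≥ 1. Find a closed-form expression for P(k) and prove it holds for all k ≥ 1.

Claim: P(k) = 3·2^k − 4^k.

Base cases: P(1) = 2 and 3·2^1 − 4^1 = 2; P(2) = -4 and 3·2^2 − 4^2 = -4.
Assume P(j) = 3·2^j − 4^j for all 1 ≤ j ≤ r, where r ≥ 2.
Then P(r+1) = 6P(r) − 8P(r−1) = 6·(3·2^r − 4^r) − 8·(3·2^{r−1} − 4^{r−1}) = 3·(6·2 − 8)2^{r−1} − (6·4 − 8)4^{r−1} = 12·2^{r−1} − 16·4^{r−1} = 3·2^{r+1} − 4^{r+1}.
Hence P(k) = 3·2^k − 4^k for every k ≥ 1, by strong induction.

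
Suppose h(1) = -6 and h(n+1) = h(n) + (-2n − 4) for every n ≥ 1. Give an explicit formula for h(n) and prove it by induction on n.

Claim: h(n) = -n^2 − 3n − 2.

Base case: h(1) = -6, and -1^2 − 3·1 − 2 = -6.
Assume h(j) = -j^2 − 3j − 2.
Then h(j+1) = h(j) + (-2j − 4) = (-j^2 − 3j − 2) + (-2j − 4) = -j^2 − 5j − 6,
and -(j+1)^2 − 3·(j+1) − 2 = -j^2 − 5j − 6.
This completes the inductive step, so h(n) = -n^2 − 3n − 2 for all n ≥ 1.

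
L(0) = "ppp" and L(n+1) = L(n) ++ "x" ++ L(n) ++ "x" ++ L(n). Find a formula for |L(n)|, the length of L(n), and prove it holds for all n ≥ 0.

Claim: |L(n)| = 4·3^n − 1.

Base case: |L(0)| = 3, and 4·3^0 − 1 = 3.
Assume |L(m)| = 4·3^m − 1.
Then |L(m+1)| = 3|L(m)| + 2 = 3(4·3^m − 1) + 2 = 4·3^{m+1} − 3 + 2 = 4·3^{m+1} − 1.
By induction, |L(n)| = 4·3^n − 1 for all n ≥ 0.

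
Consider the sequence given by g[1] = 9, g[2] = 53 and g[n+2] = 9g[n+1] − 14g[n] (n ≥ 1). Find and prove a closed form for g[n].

Claim: g[n] = 7^n + 2^n.

Base cases: g[1] = 9 and 7^1 + 2^1 = 9; g[2] = 53 and 7^2 + 2^2 = 53.
Assume g[j] = 7^j + 2^j for all 1 ≤ j ≤ r, where r ≥ 2.
Then g[r+1] = 9g[r] − 14g[r−1] = 9·(7^r + 2^r) − 14·(7^{r−1} + 2^{r−1}) = (9·7 − 14)7^{r−1} + (9·2 − 14)2^{r−1} = 49·7^{r−1} + 4·2^{r−1} = 7^{r+1} + 2^{r+1}.
So the formula holds for r+1, and by strong induction g[n] = 7^n + 2^n for all n ≥ 1.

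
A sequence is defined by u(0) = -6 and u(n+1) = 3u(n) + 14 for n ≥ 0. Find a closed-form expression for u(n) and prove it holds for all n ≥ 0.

Claim: u(n) = 3^n − 7.

Base case: u(0) = -6, and 3^0 − 7 = 1 − 7 = -6.
Assume u(m) = 3^m − 7 for some m ≥ 0.
Then u(m+1) = 3u(m) + 14 = 3·(3^m − 7) + 14 = 3^{m+1} − 21 + 14 = 3^{m+1} − 7.
So the formula holds for m+1, and by induction u(n) = 3^n − 7 for all n ≥ 0.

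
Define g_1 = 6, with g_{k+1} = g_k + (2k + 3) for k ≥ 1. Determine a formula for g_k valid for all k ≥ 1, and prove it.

Claim: g_k = k^2 + 2k + 3.

Base case: g_1 = 6, and 1^2 + 2·1 + 3 = 6.
Assume g_j = j^2 + 2j + 3.
Then g_{j+1} = g_j + (2j + 3) = (j^2 + 2j + 3) + (2j + 3) = j^2 + 4j + 6,
and (j+1)^2 + 2·(j+1) + 3 = j^2 + 4j + 6.
This completes the inductive step, so g_k = k^2 + 2k + 3 for all k ≥ 1.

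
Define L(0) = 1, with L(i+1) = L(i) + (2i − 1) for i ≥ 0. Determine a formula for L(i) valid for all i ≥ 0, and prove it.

Claim: L(i) = i^2 − 2i + 1.

Base case: L(0) = 1, and 0^2 − 2·0 + 1 = 1.
Assume L(j) = j^2 − 2j + 1.
Then L(j+1) = L(j) + (2j − 1) = (j^2 − 2j + 1) + (2j − 1) = j^2,
and (j+1)^2 − 2·(j+1) + 1 = j^2.
This completes the inductive step, so L(i) = i^2 − 2i + 1 for all i ≥ 0.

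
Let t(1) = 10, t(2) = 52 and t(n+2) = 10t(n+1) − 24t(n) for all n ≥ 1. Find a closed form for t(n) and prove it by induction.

Claim: t(n) = 6^n + 4^n.

Base cases: t(1) = 10 and 6^1 + 4^1 = 10; t(2) = 52 and 6^2 + 4^2 = 52.
Assume t(j) = 6^j + 4^j for all 1 ≤ j ≤ r, where r ≥ 2.
Then t(r+1) = 10t(r) − 24t(r−1) = 10·(6^r + 4^r) − 24·(6^{r−1} + 4^{r−1}) = (10·6 − 24)6^{r−1} + (10·4 − 24)4^{r−1} = 36·6^{r−1} + 16·4^{r−1} = 6^{r+1} + 4^{r+1}.
This completes the inductive step, so t(n) = 6^n + 4^n for all n ≥ 1.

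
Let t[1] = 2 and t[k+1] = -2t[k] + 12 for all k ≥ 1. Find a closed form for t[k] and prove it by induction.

Claim: t[k] = (-2)^k + 4.

Base case: t[1] = 2, and (-2)^1 + 4 = -2 + 4 = 2.
Assume t[j] = (-2)^j + 4 for some j ≥ 1.
Then t[j+1] = -2t[j] + 12 = -2·((-2)^j + 4) + 12 = -2·(-2)^j − 8 + 12 = (-2)^{j+1} + 4.
So the formula holds for j+1, and by induction t[k] = (-2)^k + 4 for all k ≥ 1.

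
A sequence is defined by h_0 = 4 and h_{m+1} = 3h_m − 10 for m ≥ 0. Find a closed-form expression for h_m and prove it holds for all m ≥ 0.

Claim: h_m = -3^m + 5.

Base case: h_0 = 4, and -3^0 + 5 = -1 + 5 = 4.
Assume h_r = -3^r + 5 for some r ≥ 0.
Then h_{r+1} = 3h_r − 10 = 3·(-3^r + 5) − 10 = -3^{r+1} + 15 − 10 = -3^{r+1} + 5.
This completes the inductive step, so h_m = -3^m + 5 for all m ≥ 0.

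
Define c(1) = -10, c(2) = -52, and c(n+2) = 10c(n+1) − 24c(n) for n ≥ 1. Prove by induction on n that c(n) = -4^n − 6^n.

Base cases: c(1) = -10 and -4^1 − 6^1 = -10; c(2) = -52 and -4^2 − 6^2 = -52.
Assume c(j) = -4^j − 6^j for all 1 ≤ j ≤ k, where k ≥ 2.
Then c(k+1) = 10c(k) − 24c(k−1) = 10·(-4^k − 6^k) − 24·(-4^{k−1} − 6^{k−1}) = -(10·4 − 24)4^{k−1} − (10·6 − 24)6^{k−1} = -16·4^{k−1} − 36·6^{k−1} = -4^{k+1} − 6^{k+1}.
By strong induction, c(n) = -4^n − 6^n for all n ≥ 1.

c(n) = -4^n − 6^n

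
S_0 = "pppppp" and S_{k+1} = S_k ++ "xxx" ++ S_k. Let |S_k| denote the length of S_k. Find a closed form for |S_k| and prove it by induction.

Claim: |S_k| = 9·2^k − 3.

Base case: |S_0| = 6, and 9·2^0 − 3 = 6.
Assume |S_r| = 9·2^r − 3.
Then |S_{r+1}| = |S_r| + 3 + |S_r| = 2|S_r| + 3 = 2(9·2^r − 3) + 3 = 9·2^{r+1} − 6 + 3 = 9·2^{r+1} − 3.
Hence |S_k| = 9·2^k − 3 for every k ≥ 0, by induction.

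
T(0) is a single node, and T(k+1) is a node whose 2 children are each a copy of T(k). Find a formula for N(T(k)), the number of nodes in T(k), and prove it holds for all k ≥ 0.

Claim: N(T(k)) = 2^{k+1} − 1.

Base case: N(T(0)) = 1, and 2^{0+1} − 1 = 1.
Assume N(T(j)) = 2^{j+1} − 1.
Then N(T(j+1)) = 1 + 2N(T(j)) = 1 + 2(2^{j+1} − 1) = 2^{j+2} − 2 + 1 = 2^{j+2} − 1.
So the formula holds for j+1, and by induction N(T(k)) = 2^{k+1} − 1 for all k ≥ 0.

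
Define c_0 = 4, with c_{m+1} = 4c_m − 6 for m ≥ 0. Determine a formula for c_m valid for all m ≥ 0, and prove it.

Claim: c_m = 2·4^m + 2.

Base case: c_0 = 4, and 2·4^0 + 2 = 2 + 2 = 4.
Assume c_k = 2·4^k + 2 for some k ≥ 0.
Then c_{k+1} = 4c_k − 6 = 4·(2·4^k + 2) − 6 = 8·4^k + 8 − 6 = 2·4^{k+1} + 2.
Hence c_m = 2·4^m + 2 for every m ≥ 0, by induction.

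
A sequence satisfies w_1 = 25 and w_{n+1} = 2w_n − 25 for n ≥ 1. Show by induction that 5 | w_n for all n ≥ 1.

Base case: w_1 = 25 = 5·5, so 5 | w_1.
Assume 5 | w_r, so w_r = 5t for some integer t.
Then w_{r+1} = 2w_r − 25 = 2·(5t) − 25 = 5(2t − 5), so 5 | w_{r+1}.
Hence 5 | w_n for every n ≥ 1, by induction.

5 | w_n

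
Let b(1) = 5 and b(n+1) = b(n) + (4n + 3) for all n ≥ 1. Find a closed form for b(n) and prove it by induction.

Claim: b(n) = 2n^2 + n + 2.

Base case: b(1) = 5, and 2·1^2 + 1 + 2 = 5.
Assume b(r) = 2r^2 + r + 2.
Then b(r+1) = b(r) + (4r + 3) = (2r^2 + r + 2) + (4r + 3) = 2r^2 + 5r + 5,
and 2·(r+1)^2 + (r+1) + 2 = 2r^2 + 5r + 5.
By induction, b(n) = 2n^2 + n + 2 for all n ≥ 1.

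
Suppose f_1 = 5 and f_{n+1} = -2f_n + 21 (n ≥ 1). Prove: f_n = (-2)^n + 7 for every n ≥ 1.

Base case: f_1 = 5, and (-2)^1 + 7 = -2 + 7 = 5.
Assume f_m = (-2)^m + 7 for some m ≥ 1.
Then f_{m+1} = -2f_m + 21 = -2·((-2)^m + 7) + 21 = -2·(-2)^m − 14 + 21 = (-2)^{m+1} + 7.
By induction, f_n = (-2)^n + 7 for all n ≥ 1.

f_n = (-2)^n + 7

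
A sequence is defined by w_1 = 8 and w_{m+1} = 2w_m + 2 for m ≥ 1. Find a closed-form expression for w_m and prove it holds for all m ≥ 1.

Claim: w_m = 5·2^m − 2.

Base case: w_1 = 8, and 5·2^1 − 2 = 10 − 2 = 8.
Assume w_k = 5·2^k − 2 for some k ≥ 1.
Then w_{k+1} = 2w_k + 2 = 2·(5·2^k − 2) + 2 = 10·2^k − 4 + 2 = 5·2^{k+1} − 2.
This completes the inductive step, so w_m = 5·2^m − 2 for all m ≥ 1.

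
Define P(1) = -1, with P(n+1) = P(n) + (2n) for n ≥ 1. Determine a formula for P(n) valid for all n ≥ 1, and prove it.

Claim: P(n) = n^2 − n − 1.

Base case: P(1) = -1, and 1^2 − 1 − 1 = -1.
Assume P(r) = r^2 − r − 1.
Then P(r+1) = P(r) + (2r) = (r^2 − r − 1) + (2r) = r^2 + r − 1,
and (r+1)^2 − (r+1) − 1 = r^2 + r − 1.
Hence P(n) = n^2 − n − 1 for every n ≥ 1, by induction.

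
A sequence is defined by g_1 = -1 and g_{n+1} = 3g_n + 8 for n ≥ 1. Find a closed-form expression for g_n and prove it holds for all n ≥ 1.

Claim: g_n = 3^n − 4.

Base case: g_1 = -1, and 3^1 − 4 = 3 − 4 = -1.
Assume g_j = 3^j − 4 for some j ≥ 1.
Then g_{j+1} = 3g_j + 8 = 3·(3^j − 4) + 8 = 3^{j+1} − 12 + 8 = 3^{j+1} − 4.
By induction, g_n = 3^n − 4 for all n ≥ 1.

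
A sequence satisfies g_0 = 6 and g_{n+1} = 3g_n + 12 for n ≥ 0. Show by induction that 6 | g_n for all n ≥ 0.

Base case: g_0 = 6 = 6·1, so 6 | g_0.
Assume 6 | g_k, so g_k = 6t for some integer t.
Then g_{k+1} = 3g_k + 12 = 3·(6t) + 12 = 6(3t + 2), so 6 | g_{k+1}.
This completes the inductive step, so 6 | g_n for all n ≥ 0.

6 | g_n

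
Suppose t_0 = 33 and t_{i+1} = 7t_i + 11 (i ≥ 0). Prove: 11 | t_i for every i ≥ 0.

Base case: t_0 = 33 = 11·3, so 11 | t_0.
Assume 11 | t_k, so t_k = 11s for some integer s.
Then t_{k+1} = 7t_k + 11 = 7·(11s) + 11 = 11(7s + 1), so 11 | t_{k+1}.
This completes the inductive step, so 11 | t_i for all i ≥ 0.

11 | t_i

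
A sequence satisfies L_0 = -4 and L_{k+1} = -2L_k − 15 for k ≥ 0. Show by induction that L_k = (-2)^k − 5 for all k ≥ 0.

Base case: L_0 = -4, and (-2)^0 − 5 = 1 − 5 = -4.
Assume L_r = (-2)^r − 5 for some r ≥ 0.
Then L_{r+1} = -2L_r − 15 = -2·((-2)^r − 5) − 15 = -2·(-2)^r + 10 − 15 = (-2)^{r+1} − 5.
Hence L_k = (-2)^k − 5 for every k ≥ 0, by induction.

L_k = (-2)^k − 5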